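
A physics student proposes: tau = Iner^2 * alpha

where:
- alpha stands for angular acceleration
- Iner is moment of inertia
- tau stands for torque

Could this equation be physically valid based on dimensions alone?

No

alpha (angular acceleration) has dimensions [T^-2].
Iner (moment of inertia) has dimensions [L^2 M].
tau (torque) has dimensions [L^2 M T^-2].

Left side: [L^2 M T^-2]
Right side: [L^4 M^2 T^-2]

The two sides have different dimensions, so the equation is NOT dimensionally consistent.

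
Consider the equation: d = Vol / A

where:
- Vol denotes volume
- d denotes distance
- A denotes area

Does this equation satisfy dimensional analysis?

Yes

Vol (volume) has dimensions [L^3].
d (distance) has dimensions [L].
A (area) has dimensions [L^2].

Left side: [L]
Right side: [L]

Both sides have the same dimensions, so the equation is dimensionally consistent.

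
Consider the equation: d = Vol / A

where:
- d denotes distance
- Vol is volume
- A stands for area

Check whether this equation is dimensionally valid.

Yes

d (distance) has dimensions [L].
Vol (volume) has dimensions [L^3].
A (area) has dimensions [L^2].

Left side: [L]
Right side: [L]

Both sides have the same dimensions, so the equation is dimensionally consistent.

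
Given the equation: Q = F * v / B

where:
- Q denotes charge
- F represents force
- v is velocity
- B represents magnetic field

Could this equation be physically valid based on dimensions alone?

No

Q (charge) has dimensions [I T].
F (force) has dimensions [L M T^-2].
v (velocity) has dimensions [L T^-1].
B (magnetic field) has dimensions [I^-1 M T^-2].

Left side: [I T]
Right side: [I L^2 T^-1]

The two sides have different dimensions, so the equation is NOT dimensionally consistent.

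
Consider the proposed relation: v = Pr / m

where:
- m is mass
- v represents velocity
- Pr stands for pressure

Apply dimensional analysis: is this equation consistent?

No

m (mass) has dimensions [M].
v (velocity) has dimensions [L T^-1].
Pr (pressure) has dimensions [L^-1 M T^-2].

Left side: [L T^-1]
Right side: [L^-1 T^-2]

The two sides have different dimensions, so the equation is NOT dimensionally consistent.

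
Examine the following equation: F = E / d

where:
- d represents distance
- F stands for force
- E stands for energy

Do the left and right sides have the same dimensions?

Yes

d (distance) has dimensions [L].
F (force) has dimensions [L M T^-2].
E (energy) has dimensions [L^2 M T^-2].

Left side: [L M T^-2]
Right side: [L M T^-2]

Both sides have the same dimensions, so the equation is dimensionally consistent.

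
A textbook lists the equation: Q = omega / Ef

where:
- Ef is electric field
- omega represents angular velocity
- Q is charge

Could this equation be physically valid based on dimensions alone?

No

Ef (electric field) has dimensions [I^-1 L M T^-3].
omega (angular velocity) has dimensions [T^-1].
Q (charge) has dimensions [I T].

Left side: [I T]
Right side: [I L^-1 M^-1 T^2]

The two sides have different dimensions, so the equation is NOT dimensionally consistent.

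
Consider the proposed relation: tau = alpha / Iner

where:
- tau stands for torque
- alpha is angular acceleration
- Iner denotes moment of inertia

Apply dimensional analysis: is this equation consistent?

No

tau (torque) has dimensions [L^2 M T^-2].
alpha (angular acceleration) has dimensions [T^-2].
Iner (moment of inertia) has dimensions [L^2 M].

Left side: [L^2 M T^-2]
Right side: [L^-2 M^-1 T^-2]

The two sides have different dimensions, so the equation is NOT dimensionally consistent.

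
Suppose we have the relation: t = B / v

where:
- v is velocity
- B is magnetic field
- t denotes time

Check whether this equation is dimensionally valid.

No

v (velocity) has dimensions [L T^-1].
B (magnetic field) has dimensions [I^-1 M T^-2].
t (time) has dimensions [T].

Left side: [T]
Right side: [I^-1 L^-1 M T^-1]

The two sides have different dimensions, so the equation is NOT dimensionally consistent.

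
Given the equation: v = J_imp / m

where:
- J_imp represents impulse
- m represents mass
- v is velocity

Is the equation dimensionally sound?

Yes

J_imp (impulse) has dimensions [L M T^-1].
m (mass) has dimensions [M].
v (velocity) has dimensions [L T^-1].

Left side: [L T^-1]
Right side: [L T^-1]

Both sides have the same dimensions, so the equation is dimensionally consistent.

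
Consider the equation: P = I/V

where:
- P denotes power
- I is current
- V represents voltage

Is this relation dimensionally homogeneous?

No

P (power) has dimensions [L^2 M T^-3].
I (current) has dimensions [I].
V (voltage) has dimensions [I^-1 L^2 M T^-3].

Left side: [L^2 M T^-3]
Right side: [I^2 L^-2 M^-1 T^3]

The two sides have different dimensions, so the equation is NOT dimensionally consistent.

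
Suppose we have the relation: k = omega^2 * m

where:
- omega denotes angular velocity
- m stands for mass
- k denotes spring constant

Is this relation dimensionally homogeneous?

Yes

omega (angular velocity) has dimensions [T^-1].
m (mass) has dimensions [M].
k (spring constant) has dimensions [M T^-2].

Left side: [M T^-2]
Right side: [M T^-2]

Both sides have the same dimensions, so the equation is dimensionally consistent.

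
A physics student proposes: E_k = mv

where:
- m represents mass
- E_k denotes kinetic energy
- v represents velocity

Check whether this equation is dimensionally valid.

No

m (mass) has dimensions [M].
E_k (kinetic energy) has dimensions [L^2 M T^-2].
v (velocity) has dimensions [L T^-1].

Left side: [L^2 M T^-2]
Right side: [L M T^-1]

The two sides have different dimensions, so the equation is NOT dimensionally consistent.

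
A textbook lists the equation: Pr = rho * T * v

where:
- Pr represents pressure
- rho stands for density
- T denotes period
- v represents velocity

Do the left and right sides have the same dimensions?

No

Pr (pressure) has dimensions [L^-1 M T^-2].
rho (density) has dimensions [L^-3 M].
T (period) has dimensions [T].
v (velocity) has dimensions [L T^-1].

Left side: [L^-1 M T^-2]
Right side: [L^-2 M]

The two sides have different dimensions, so the equation is NOT dimensionally consistent.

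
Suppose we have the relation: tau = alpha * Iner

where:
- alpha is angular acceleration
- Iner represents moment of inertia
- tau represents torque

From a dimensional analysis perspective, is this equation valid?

Yes

alpha (angular acceleration) has dimensions [T^-2].
Iner (moment of inertia) has dimensions [L^2 M].
tau (torque) has dimensions [L^2 M T^-2].

Left side: [L^2 M T^-2]
Right side: [L^2 M T^-2]

Both sides have the same dimensions, so the equation is dimensionally consistent.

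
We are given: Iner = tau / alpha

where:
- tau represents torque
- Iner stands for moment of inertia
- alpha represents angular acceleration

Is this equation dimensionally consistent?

Yes

tau (torque) has dimensions [L^2 M T^-2].
Iner (moment of inertia) has dimensions [L^2 M].
alpha (angular acceleration) has dimensions [T^-2].

Left side: [L^2 M]
Right side: [L^2 M]

Both sides have the same dimensions, so the equation is dimensionally consistent.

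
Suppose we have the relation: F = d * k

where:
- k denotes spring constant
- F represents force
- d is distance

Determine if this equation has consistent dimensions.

Yes

k (spring constant) has dimensions [M T^-2].
F (force) has dimensions [L M T^-2].
d (distance) has dimensions [L].

Left side: [L M T^-2]
Right side: [L M T^-2]

Both sides have the same dimensions, so the equation is dimensionally consistent.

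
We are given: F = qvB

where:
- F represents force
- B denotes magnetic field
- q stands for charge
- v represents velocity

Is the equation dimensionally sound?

Yes

F (force) has dimensions [L M T^-2].
B (magnetic field) has dimensions [I^-1 M T^-2].
q (charge) has dimensions [I T].
v (velocity) has dimensions [L T^-1].

Left side: [L M T^-2]
Right side: [L M T^-2]

Both sides have the same dimensions, so the equation is dimensionally consistent.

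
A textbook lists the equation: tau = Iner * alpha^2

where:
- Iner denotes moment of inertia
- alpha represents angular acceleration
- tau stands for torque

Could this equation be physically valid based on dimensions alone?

No

Iner (moment of inertia) has dimensions [L^2 M].
alpha (angular acceleration) has dimensions [T^-2].
tau (torque) has dimensions [L^2 M T^-2].

Left side: [L^2 M T^-2]
Right side: [L^2 M T^-4]

The two sides have different dimensions, so the equation is NOT dimensionally consistent.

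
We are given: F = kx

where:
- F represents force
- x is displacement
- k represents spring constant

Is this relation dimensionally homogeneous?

Yes

F (force) has dimensions [L M T^-2].
x (displacement) has dimensions [L].
k (spring constant) has dimensions [M T^-2].

Left side: [L M T^-2]
Right side: [L M T^-2]

Both sides have the same dimensions, so the equation is dimensionally consistent.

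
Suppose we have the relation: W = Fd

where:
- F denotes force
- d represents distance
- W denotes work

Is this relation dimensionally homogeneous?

Yes

F (force) has dimensions [L M T^-2].
d (distance) has dimensions [L].
W (work) has dimensions [L^2 M T^-2].

Left side: [L^2 M T^-2]
Right side: [L^2 M T^-2]

Both sides have the same dimensions, so the equation is dimensionally consistent.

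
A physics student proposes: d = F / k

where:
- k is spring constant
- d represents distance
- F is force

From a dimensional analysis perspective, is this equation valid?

Yes

k (spring constant) has dimensions [M T^-2].
d (distance) has dimensions [L].
F (force) has dimensions [L M T^-2].

Left side: [L]
Right side: [L]

Both sides have the same dimensions, so the equation is dimensionally consistent.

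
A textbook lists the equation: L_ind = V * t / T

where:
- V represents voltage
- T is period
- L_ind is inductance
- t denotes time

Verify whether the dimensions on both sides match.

No

V (voltage) has dimensions [I^-1 L^2 M T^-3].
T (period) has dimensions [T].
L_ind (inductance) has dimensions [I^-2 L^2 M T^-2].
t (time) has dimensions [T].

Left side: [I^-2 L^2 M T^-2]
Right side: [I^-1 L^2 M T^-3]

The two sides have different dimensions, so the equation is NOT dimensionally consistent.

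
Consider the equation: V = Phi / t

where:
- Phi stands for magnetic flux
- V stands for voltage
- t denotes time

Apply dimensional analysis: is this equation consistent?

Yes

Phi (magnetic flux) has dimensions [I^-1 L^2 M T^-2].
V (voltage) has dimensions [I^-1 L^2 M T^-3].
t (time) has dimensions [T].

Left side: [I^-1 L^2 M T^-3]
Right side: [I^-1 L^2 M T^-3]

Both sides have the same dimensions, so the equation is dimensionally consistent.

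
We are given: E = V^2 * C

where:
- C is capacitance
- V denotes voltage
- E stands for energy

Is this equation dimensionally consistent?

Yes

C (capacitance) has dimensions [I^2 L^-2 M^-1 T^4].
V (voltage) has dimensions [I^-1 L^2 M T^-3].
E (energy) has dimensions [L^2 M T^-2].

Left side: [L^2 M T^-2]
Right side: [L^2 M T^-2]

Both sides have the same dimensions, so the equation is dimensionally consistent.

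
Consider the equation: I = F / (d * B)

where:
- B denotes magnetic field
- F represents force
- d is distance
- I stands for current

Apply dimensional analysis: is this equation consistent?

Yes

B (magnetic field) has dimensions [I^-1 M T^-2].
F (force) has dimensions [L M T^-2].
d (distance) has dimensions [L].
I (current) has dimensions [I].

Left side: [I]
Right side: [I]

Both sides have the same dimensions, so the equation is dimensionally consistent.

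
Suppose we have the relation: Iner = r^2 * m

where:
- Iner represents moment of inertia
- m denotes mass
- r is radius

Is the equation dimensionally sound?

Yes

Iner (moment of inertia) has dimensions [L^2 M].
m (mass) has dimensions [M].
r (radius) has dimensions [L].

Left side: [L^2 M]
Right side: [L^2 M]

Both sides have the same dimensions, so the equation is dimensionally consistent.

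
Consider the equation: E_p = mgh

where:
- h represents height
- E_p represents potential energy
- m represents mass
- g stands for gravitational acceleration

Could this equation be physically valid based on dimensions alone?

Yes

h (height) has dimensions [L].
E_p (potential energy) has dimensions [L^2 M T^-2].
m (mass) has dimensions [M].
g (gravitational acceleration) has dimensions [L T^-2].

Left side: [L^2 M T^-2]
Right side: [L^2 M T^-2]

Both sides have the same dimensions, so the equation is dimensionally consistent.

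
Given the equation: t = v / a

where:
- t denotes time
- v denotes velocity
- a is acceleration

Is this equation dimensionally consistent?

Yes

t (time) has dimensions [T].
v (velocity) has dimensions [L T^-1].
a (acceleration) has dimensions [L T^-2].

Left side: [T]
Right side: [T]

Both sides have the same dimensions, so the equation is dimensionally consistent.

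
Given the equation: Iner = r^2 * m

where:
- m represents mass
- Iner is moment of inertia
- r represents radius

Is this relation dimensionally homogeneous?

Yes

m (mass) has dimensions [M].
Iner (moment of inertia) has dimensions [L^2 M].
r (radius) has dimensions [L].

Left side: [L^2 M]
Right side: [L^2 M]

Both sides have the same dimensions, so the equation is dimensionally consistent.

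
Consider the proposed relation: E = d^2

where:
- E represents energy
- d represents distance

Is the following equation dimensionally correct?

No

E (energy) has dimensions [L^2 M T^-2].
d (distance) has dimensions [L].

Left side: [L^2 M T^-2]
Right side: [L^2]

The two sides have different dimensions, so the equation is NOT dimensionally consistent.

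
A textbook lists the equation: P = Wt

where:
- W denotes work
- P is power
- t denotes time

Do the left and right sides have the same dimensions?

No

W (work) has dimensions [L^2 M T^-2].
P (power) has dimensions [L^2 M T^-3].
t (time) has dimensions [T].

Left side: [L^2 M T^-3]
Right side: [L^2 M T^-1]

The two sides have different dimensions, so the equation is NOT dimensionally consistent.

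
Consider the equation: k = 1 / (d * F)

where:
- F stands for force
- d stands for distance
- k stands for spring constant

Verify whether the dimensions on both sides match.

No

F (force) has dimensions [L M T^-2].
d (distance) has dimensions [L].
k (spring constant) has dimensions [M T^-2].

Left side: [M T^-2]
Right side: [L^-2 M^-1 T^2]

The two sides have different dimensions, so the equation is NOT dimensionally consistent.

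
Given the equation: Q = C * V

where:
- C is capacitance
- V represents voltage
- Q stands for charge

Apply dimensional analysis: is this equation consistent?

Yes

C (capacitance) has dimensions [I^2 L^-2 M^-1 T^4].
V (voltage) has dimensions [I^-1 L^2 M T^-3].
Q (charge) has dimensions [I T].

Left side: [I T]
Right side: [I T]

Both sides have the same dimensions, so the equation is dimensionally consistent.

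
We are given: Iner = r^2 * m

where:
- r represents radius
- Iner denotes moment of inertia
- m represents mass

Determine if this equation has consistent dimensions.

Yes

r (radius) has dimensions [L].
Iner (moment of inertia) has dimensions [L^2 M].
m (mass) has dimensions [M].

Left side: [L^2 M]
Right side: [L^2 M]

Both sides have the same dimensions, so the equation is dimensionally consistent.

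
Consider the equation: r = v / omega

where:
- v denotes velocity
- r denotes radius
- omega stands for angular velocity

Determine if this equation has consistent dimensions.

Yes

v (velocity) has dimensions [L T^-1].
r (radius) has dimensions [L].
omega (angular velocity) has dimensions [T^-1].

Left side: [L]
Right side: [L]

Both sides have the same dimensions, so the equation is dimensionally consistent.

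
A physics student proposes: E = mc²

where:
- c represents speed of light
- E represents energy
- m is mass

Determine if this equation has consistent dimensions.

Yes

c (speed of light) has dimensions [L T^-1].
E (energy) has dimensions [L^2 M T^-2].
m (mass) has dimensions [M].

Left side: [L^2 M T^-2]
Right side: [L^2 M T^-2]

Both sides have the same dimensions, so the equation is dimensionally consistent.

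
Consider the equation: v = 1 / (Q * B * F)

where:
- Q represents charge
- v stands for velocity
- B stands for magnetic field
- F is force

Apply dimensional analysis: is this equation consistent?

No

Q (charge) has dimensions [I T].
v (velocity) has dimensions [L T^-1].
B (magnetic field) has dimensions [I^-1 M T^-2].
F (force) has dimensions [L M T^-2].

Left side: [L T^-1]
Right side: [L^-1 M^-2 T^3]

The two sides have different dimensions, so the equation is NOT dimensionally consistent.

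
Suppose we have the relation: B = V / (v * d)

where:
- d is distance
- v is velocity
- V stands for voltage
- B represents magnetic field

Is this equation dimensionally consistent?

Yes

d (distance) has dimensions [L].
v (velocity) has dimensions [L T^-1].
V (voltage) has dimensions [I^-1 L^2 M T^-3].
B (magnetic field) has dimensions [I^-1 M T^-2].

Left side: [I^-1 M T^-2]
Right side: [I^-1 M T^-2]

Both sides have the same dimensions, so the equation is dimensionally consistent.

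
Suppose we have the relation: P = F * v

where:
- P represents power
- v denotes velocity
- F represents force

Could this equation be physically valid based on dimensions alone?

Yes

P (power) has dimensions [L^2 M T^-3].
v (velocity) has dimensions [L T^-1].
F (force) has dimensions [L M T^-2].

Left side: [L^2 M T^-3]
Right side: [L^2 M T^-3]

Both sides have the same dimensions, so the equation is dimensionally consistent.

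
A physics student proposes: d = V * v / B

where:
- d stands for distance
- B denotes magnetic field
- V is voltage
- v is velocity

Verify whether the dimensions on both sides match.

No

d (distance) has dimensions [L].
B (magnetic field) has dimensions [I^-1 M T^-2].
V (voltage) has dimensions [I^-1 L^2 M T^-3].
v (velocity) has dimensions [L T^-1].

Left side: [L]
Right side: [L^3 T^-2]

The two sides have different dimensions, so the equation is NOT dimensionally consistent.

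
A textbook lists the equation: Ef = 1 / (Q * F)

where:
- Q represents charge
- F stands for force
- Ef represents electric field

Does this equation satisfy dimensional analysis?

No

Q (charge) has dimensions [I T].
F (force) has dimensions [L M T^-2].
Ef (electric field) has dimensions [I^-1 L M T^-3].

Left side: [I^-1 L M T^-3]
Right side: [I^-1 L^-1 M^-1 T]

The two sides have different dimensions, so the equation is NOT dimensionally consistent.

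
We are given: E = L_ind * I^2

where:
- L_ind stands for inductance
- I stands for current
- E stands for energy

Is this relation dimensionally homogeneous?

Yes

L_ind (inductance) has dimensions [I^-2 L^2 M T^-2].
I (current) has dimensions [I].
E (energy) has dimensions [L^2 M T^-2].

Left side: [L^2 M T^-2]
Right side: [L^2 M T^-2]

Both sides have the same dimensions, so the equation is dimensionally consistent.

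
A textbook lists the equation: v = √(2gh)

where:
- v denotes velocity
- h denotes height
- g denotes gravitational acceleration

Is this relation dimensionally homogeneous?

Yes

v (velocity) has dimensions [L T^-1].
h (height) has dimensions [L].
g (gravitational acceleration) has dimensions [L T^-2].

Left side: [L T^-1]
Right side: [L T^-1]

Both sides have the same dimensions, so the equation is dimensionally consistent.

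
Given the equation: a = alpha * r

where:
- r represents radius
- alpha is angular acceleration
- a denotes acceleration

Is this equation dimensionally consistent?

Yes

r (radius) has dimensions [L].
alpha (angular acceleration) has dimensions [T^-2].
a (acceleration) has dimensions [L T^-2].

Left side: [L T^-2]
Right side: [L T^-2]

Both sides have the same dimensions, so the equation is dimensionally consistent.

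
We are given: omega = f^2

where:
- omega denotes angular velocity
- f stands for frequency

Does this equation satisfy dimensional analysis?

No

omega (angular velocity) has dimensions [T^-1].
f (frequency) has dimensions [T^-1].

Left side: [T^-1]
Right side: [T^-2]

The two sides have different dimensions, so the equation is NOT dimensionally consistent.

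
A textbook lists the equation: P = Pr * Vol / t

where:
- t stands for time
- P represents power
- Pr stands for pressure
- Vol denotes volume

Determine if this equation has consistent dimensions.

Yes

t (time) has dimensions [T].
P (power) has dimensions [L^2 M T^-3].
Pr (pressure) has dimensions [L^-1 M T^-2].
Vol (volume) has dimensions [L^3].

Left side: [L^2 M T^-3]
Right side: [L^2 M T^-3]

Both sides have the same dimensions, so the equation is dimensionally consistent.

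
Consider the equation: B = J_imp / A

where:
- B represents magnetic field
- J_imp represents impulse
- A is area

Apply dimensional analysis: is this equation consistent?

No

B (magnetic field) has dimensions [I^-1 M T^-2].
J_imp (impulse) has dimensions [L M T^-1].
A (area) has dimensions [L^2].

Left side: [I^-1 M T^-2]
Right side: [L^-1 M T^-1]

The two sides have different dimensions, so the equation is NOT dimensionally consistent.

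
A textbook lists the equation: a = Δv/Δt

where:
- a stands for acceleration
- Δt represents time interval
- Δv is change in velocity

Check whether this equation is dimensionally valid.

Yes

a (acceleration) has dimensions [L T^-2].
Δt (time interval) has dimensions [T].
Δv (change in velocity) has dimensions [L T^-1].

Left side: [L T^-2]
Right side: [L T^-2]

Both sides have the same dimensions, so the equation is dimensionally consistent.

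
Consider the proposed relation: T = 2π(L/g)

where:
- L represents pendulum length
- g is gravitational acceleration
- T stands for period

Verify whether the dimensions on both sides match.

No

L (pendulum length) has dimensions [L].
g (gravitational acceleration) has dimensions [L T^-2].
T (period) has dimensions [T].

Left side: [T]
Right side: [T^2]

The two sides have different dimensions, so the equation is NOT dimensionally consistent.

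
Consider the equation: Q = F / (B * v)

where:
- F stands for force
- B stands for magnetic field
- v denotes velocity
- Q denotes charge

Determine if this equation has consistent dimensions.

Yes

F (force) has dimensions [L M T^-2].
B (magnetic field) has dimensions [I^-1 M T^-2].
v (velocity) has dimensions [L T^-1].
Q (charge) has dimensions [I T].

Left side: [I T]
Right side: [I T]

Both sides have the same dimensions, so the equation is dimensionally consistent.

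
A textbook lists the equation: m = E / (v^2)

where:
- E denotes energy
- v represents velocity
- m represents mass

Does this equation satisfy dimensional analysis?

Yes

E (energy) has dimensions [L^2 M T^-2].
v (velocity) has dimensions [L T^-1].
m (mass) has dimensions [M].

Left side: [M]
Right side: [M]

Both sides have the same dimensions, so the equation is dimensionally consistent.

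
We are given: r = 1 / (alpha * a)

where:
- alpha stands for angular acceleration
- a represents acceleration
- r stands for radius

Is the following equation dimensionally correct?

No

alpha (angular acceleration) has dimensions [T^-2].
a (acceleration) has dimensions [L T^-2].
r (radius) has dimensions [L].

Left side: [L]
Right side: [L^-1 T^4]

The two sides have different dimensions, so the equation is NOT dimensionally consistent.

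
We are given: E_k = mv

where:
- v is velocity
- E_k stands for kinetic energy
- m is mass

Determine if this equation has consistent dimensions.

No

v (velocity) has dimensions [L T^-1].
E_k (kinetic energy) has dimensions [L^2 M T^-2].
m (mass) has dimensions [M].

Left side: [L^2 M T^-2]
Right side: [L M T^-1]

The two sides have different dimensions, so the equation is NOT dimensionally consistent.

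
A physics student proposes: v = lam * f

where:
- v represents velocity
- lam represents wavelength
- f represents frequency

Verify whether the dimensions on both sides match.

Yes

v (velocity) has dimensions [L T^-1].
lam (wavelength) has dimensions [L].
f (frequency) has dimensions [T^-1].

Left side: [L T^-1]
Right side: [L T^-1]

Both sides have the same dimensions, so the equation is dimensionally consistent.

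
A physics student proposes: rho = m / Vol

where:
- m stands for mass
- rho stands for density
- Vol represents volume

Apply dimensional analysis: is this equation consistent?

Yes

m (mass) has dimensions [M].
rho (density) has dimensions [L^-3 M].
Vol (volume) has dimensions [L^3].

Left side: [L^-3 M]
Right side: [L^-3 M]

Both sides have the same dimensions, so the equation is dimensionally consistent.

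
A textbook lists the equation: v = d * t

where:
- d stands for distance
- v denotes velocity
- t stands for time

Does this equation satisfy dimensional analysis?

No

d (distance) has dimensions [L].
v (velocity) has dimensions [L T^-1].
t (time) has dimensions [T].

Left side: [L T^-1]
Right side: [L T]

The two sides have different dimensions, so the equation is NOT dimensionally consistent.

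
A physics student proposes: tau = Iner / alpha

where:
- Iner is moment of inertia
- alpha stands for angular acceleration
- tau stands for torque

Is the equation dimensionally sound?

No

Iner (moment of inertia) has dimensions [L^2 M].
alpha (angular acceleration) has dimensions [T^-2].
tau (torque) has dimensions [L^2 M T^-2].

Left side: [L^2 M T^-2]
Right side: [L^2 M T^2]

The two sides have different dimensions, so the equation is NOT dimensionally consistent.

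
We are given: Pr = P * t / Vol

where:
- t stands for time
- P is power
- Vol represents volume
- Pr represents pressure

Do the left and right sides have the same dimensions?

Yes

t (time) has dimensions [T].
P (power) has dimensions [L^2 M T^-3].
Vol (volume) has dimensions [L^3].
Pr (pressure) has dimensions [L^-1 M T^-2].

Left side: [L^-1 M T^-2]
Right side: [L^-1 M T^-2]

Both sides have the same dimensions, so the equation is dimensionally consistent.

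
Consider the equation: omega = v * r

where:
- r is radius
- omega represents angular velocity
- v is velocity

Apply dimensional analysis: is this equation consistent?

No

r (radius) has dimensions [L].
omega (angular velocity) has dimensions [T^-1].
v (velocity) has dimensions [L T^-1].

Left side: [T^-1]
Right side: [L^2 T^-1]

The two sides have different dimensions, so the equation is NOT dimensionally consistent.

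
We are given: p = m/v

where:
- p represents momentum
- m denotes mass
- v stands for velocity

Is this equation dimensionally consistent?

No

p (momentum) has dimensions [L M T^-1].
m (mass) has dimensions [M].
v (velocity) has dimensions [L T^-1].

Left side: [L M T^-1]
Right side: [L^-1 M T]

The two sides have different dimensions, so the equation is NOT dimensionally consistent.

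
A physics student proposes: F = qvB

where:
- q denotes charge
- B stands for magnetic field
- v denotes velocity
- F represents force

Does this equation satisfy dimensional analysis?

Yes

q (charge) has dimensions [I T].
B (magnetic field) has dimensions [I^-1 M T^-2].
v (velocity) has dimensions [L T^-1].
F (force) has dimensions [L M T^-2].

Left side: [L M T^-2]
Right side: [L M T^-2]

Both sides have the same dimensions, so the equation is dimensionally consistent.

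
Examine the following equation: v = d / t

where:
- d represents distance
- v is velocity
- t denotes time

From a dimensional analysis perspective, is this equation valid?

Yes

d (distance) has dimensions [L].
v (velocity) has dimensions [L T^-1].
t (time) has dimensions [T].

Left side: [L T^-1]
Right side: [L T^-1]

Both sides have the same dimensions, so the equation is dimensionally consistent.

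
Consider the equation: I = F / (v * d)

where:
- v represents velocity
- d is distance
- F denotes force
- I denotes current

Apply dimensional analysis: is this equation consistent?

No

v (velocity) has dimensions [L T^-1].
d (distance) has dimensions [L].
F (force) has dimensions [L M T^-2].
I (current) has dimensions [I].

Left side: [I]
Right side: [L^-1 M T^-1]

The two sides have different dimensions, so the equation is NOT dimensionally consistent.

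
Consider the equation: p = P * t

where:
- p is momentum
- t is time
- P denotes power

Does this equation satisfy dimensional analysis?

No

p (momentum) has dimensions [L M T^-1].
t (time) has dimensions [T].
P (power) has dimensions [L^2 M T^-3].

Left side: [L M T^-1]
Right side: [L^2 M T^-2]

The two sides have different dimensions, so the equation is NOT dimensionally consistent.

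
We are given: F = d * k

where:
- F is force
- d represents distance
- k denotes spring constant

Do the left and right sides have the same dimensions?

Yes

F (force) has dimensions [L M T^-2].
d (distance) has dimensions [L].
k (spring constant) has dimensions [M T^-2].

Left side: [L M T^-2]
Right side: [L M T^-2]

Both sides have the same dimensions, so the equation is dimensionally consistent.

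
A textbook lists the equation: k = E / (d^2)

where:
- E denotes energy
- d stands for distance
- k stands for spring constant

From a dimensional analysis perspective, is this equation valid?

Yes

E (energy) has dimensions [L^2 M T^-2].
d (distance) has dimensions [L].
k (spring constant) has dimensions [M T^-2].

Left side: [M T^-2]
Right side: [M T^-2]

Both sides have the same dimensions, so the equation is dimensionally consistent.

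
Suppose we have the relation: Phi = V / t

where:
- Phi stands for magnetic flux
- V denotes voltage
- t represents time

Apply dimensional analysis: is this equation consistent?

No

Phi (magnetic flux) has dimensions [I^-1 L^2 M T^-2].
V (voltage) has dimensions [I^-1 L^2 M T^-3].
t (time) has dimensions [T].

Left side: [I^-1 L^2 M T^-2]
Right side: [I^-1 L^2 M T^-4]

The two sides have different dimensions, so the equation is NOT dimensionally consistent.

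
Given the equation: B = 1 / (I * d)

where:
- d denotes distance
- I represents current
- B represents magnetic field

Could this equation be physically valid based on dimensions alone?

No

d (distance) has dimensions [L].
I (current) has dimensions [I].
B (magnetic field) has dimensions [I^-1 M T^-2].

Left side: [I^-1 M T^-2]
Right side: [I^-1 L^-1]

The two sides have different dimensions, so the equation is NOT dimensionally consistent.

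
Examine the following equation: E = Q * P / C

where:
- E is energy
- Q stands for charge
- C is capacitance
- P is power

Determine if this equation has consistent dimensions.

No

E (energy) has dimensions [L^2 M T^-2].
Q (charge) has dimensions [I T].
C (capacitance) has dimensions [I^2 L^-2 M^-1 T^4].
P (power) has dimensions [L^2 M T^-3].

Left side: [L^2 M T^-2]
Right side: [I^-1 L^4 M^2 T^-6]

The two sides have different dimensions, so the equation is NOT dimensionally consistent.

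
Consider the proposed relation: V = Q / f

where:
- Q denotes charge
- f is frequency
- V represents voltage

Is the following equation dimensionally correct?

No

Q (charge) has dimensions [I T].
f (frequency) has dimensions [T^-1].
V (voltage) has dimensions [I^-1 L^2 M T^-3].

Left side: [I^-1 L^2 M T^-3]
Right side: [I T^2]

The two sides have different dimensions, so the equation is NOT dimensionally consistent.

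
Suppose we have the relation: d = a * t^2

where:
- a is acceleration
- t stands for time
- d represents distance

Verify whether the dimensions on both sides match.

Yes

a (acceleration) has dimensions [L T^-2].
t (time) has dimensions [T].
d (distance) has dimensions [L].

Left side: [L]
Right side: [L]

Both sides have the same dimensions, so the equation is dimensionally consistent.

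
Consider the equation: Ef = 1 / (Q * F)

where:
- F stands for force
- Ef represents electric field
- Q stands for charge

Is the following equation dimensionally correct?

No

F (force) has dimensions [L M T^-2].
Ef (electric field) has dimensions [I^-1 L M T^-3].
Q (charge) has dimensions [I T].

Left side: [I^-1 L M T^-3]
Right side: [I^-1 L^-1 M^-1 T]

The two sides have different dimensions, so the equation is NOT dimensionally consistent.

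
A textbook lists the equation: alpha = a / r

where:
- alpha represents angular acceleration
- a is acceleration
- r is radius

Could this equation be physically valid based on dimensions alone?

Yes

alpha (angular acceleration) has dimensions [T^-2].
a (acceleration) has dimensions [L T^-2].
r (radius) has dimensions [L].

Left side: [T^-2]
Right side: [T^-2]

Both sides have the same dimensions, so the equation is dimensionally consistent.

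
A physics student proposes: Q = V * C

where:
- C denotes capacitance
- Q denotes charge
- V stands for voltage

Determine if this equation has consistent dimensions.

Yes

C (capacitance) has dimensions [I^2 L^-2 M^-1 T^4].
Q (charge) has dimensions [I T].
V (voltage) has dimensions [I^-1 L^2 M T^-3].

Left side: [I T]
Right side: [I T]

Both sides have the same dimensions, so the equation is dimensionally consistent.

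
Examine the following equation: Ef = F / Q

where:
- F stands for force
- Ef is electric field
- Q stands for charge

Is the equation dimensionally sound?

Yes

F (force) has dimensions [L M T^-2].
Ef (electric field) has dimensions [I^-1 L M T^-3].
Q (charge) has dimensions [I T].

Left side: [I^-1 L M T^-3]
Right side: [I^-1 L M T^-3]

Both sides have the same dimensions, so the equation is dimensionally consistent.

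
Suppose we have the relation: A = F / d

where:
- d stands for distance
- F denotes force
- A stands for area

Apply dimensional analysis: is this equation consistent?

No

d (distance) has dimensions [L].
F (force) has dimensions [L M T^-2].
A (area) has dimensions [L^2].

Left side: [L^2]
Right side: [M T^-2]

The two sides have different dimensions, so the equation is NOT dimensionally consistent.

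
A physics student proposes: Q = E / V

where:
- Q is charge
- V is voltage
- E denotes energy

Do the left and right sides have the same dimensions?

Yes

Q (charge) has dimensions [I T].
V (voltage) has dimensions [I^-1 L^2 M T^-3].
E (energy) has dimensions [L^2 M T^-2].

Left side: [I T]
Right side: [I T]

Both sides have the same dimensions, so the equation is dimensionally consistent.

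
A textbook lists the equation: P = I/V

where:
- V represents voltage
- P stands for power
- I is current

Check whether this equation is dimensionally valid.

No

V (voltage) has dimensions [I^-1 L^2 M T^-3].
P (power) has dimensions [L^2 M T^-3].
I (current) has dimensions [I].

Left side: [L^2 M T^-3]
Right side: [I^2 L^-2 M^-1 T^3]

The two sides have different dimensions, so the equation is NOT dimensionally consistent.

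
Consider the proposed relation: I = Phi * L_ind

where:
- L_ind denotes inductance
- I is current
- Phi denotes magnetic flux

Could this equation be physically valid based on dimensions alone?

No

L_ind (inductance) has dimensions [I^-2 L^2 M T^-2].
I (current) has dimensions [I].
Phi (magnetic flux) has dimensions [I^-1 L^2 M T^-2].

Left side: [I]
Right side: [I^-3 L^4 M^2 T^-4]

The two sides have different dimensions, so the equation is NOT dimensionally consistent.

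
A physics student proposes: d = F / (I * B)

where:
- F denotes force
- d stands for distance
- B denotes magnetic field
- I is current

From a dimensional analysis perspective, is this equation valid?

Yes

F (force) has dimensions [L M T^-2].
d (distance) has dimensions [L].
B (magnetic field) has dimensions [I^-1 M T^-2].
I (current) has dimensions [I].

Left side: [L]
Right side: [L]

Both sides have the same dimensions, so the equation is dimensionally consistent.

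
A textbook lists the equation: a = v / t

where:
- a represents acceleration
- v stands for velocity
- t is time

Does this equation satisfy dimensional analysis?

Yes

a (acceleration) has dimensions [L T^-2].
v (velocity) has dimensions [L T^-1].
t (time) has dimensions [T].

Left side: [L T^-2]
Right side: [L T^-2]

Both sides have the same dimensions, so the equation is dimensionally consistent.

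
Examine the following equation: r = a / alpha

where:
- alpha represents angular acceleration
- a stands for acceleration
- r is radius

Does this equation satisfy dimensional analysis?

Yes

alpha (angular acceleration) has dimensions [T^-2].
a (acceleration) has dimensions [L T^-2].
r (radius) has dimensions [L].

Left side: [L]
Right side: [L]

Both sides have the same dimensions, so the equation is dimensionally consistent.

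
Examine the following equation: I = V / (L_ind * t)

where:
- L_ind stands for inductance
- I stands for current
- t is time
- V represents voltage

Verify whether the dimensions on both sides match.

No

L_ind (inductance) has dimensions [I^-2 L^2 M T^-2].
I (current) has dimensions [I].
t (time) has dimensions [T].
V (voltage) has dimensions [I^-1 L^2 M T^-3].

Left side: [I]
Right side: [I T^-2]

The two sides have different dimensions, so the equation is NOT dimensionally consistent.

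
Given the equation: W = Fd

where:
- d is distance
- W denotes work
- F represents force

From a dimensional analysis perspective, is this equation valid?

Yes

d (distance) has dimensions [L].
W (work) has dimensions [L^2 M T^-2].
F (force) has dimensions [L M T^-2].

Left side: [L^2 M T^-2]
Right side: [L^2 M T^-2]

Both sides have the same dimensions, so the equation is dimensionally consistent.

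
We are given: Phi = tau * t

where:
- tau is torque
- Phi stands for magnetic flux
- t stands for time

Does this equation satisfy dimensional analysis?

No

tau (torque) has dimensions [L^2 M T^-2].
Phi (magnetic flux) has dimensions [I^-1 L^2 M T^-2].
t (time) has dimensions [T].

Left side: [I^-1 L^2 M T^-2]
Right side: [L^2 M T^-1]

The two sides have different dimensions, so the equation is NOT dimensionally consistent.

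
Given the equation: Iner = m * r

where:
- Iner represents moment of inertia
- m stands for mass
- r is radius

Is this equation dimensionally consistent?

No

Iner (moment of inertia) has dimensions [L^2 M].
m (mass) has dimensions [M].
r (radius) has dimensions [L].

Left side: [L^2 M]
Right side: [L M]

The two sides have different dimensions, so the equation is NOT dimensionally consistent.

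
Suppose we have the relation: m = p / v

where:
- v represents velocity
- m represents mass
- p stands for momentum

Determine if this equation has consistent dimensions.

Yes

v (velocity) has dimensions [L T^-1].
m (mass) has dimensions [M].
p (momentum) has dimensions [L M T^-1].

Left side: [M]
Right side: [M]

Both sides have the same dimensions, so the equation is dimensionally consistent.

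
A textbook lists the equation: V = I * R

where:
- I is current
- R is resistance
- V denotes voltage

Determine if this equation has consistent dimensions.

Yes

I (current) has dimensions [I].
R (resistance) has dimensions [I^-2 L^2 M T^-3].
V (voltage) has dimensions [I^-1 L^2 M T^-3].

Left side: [I^-1 L^2 M T^-3]
Right side: [I^-1 L^2 M T^-3]

Both sides have the same dimensions, so the equation is dimensionally consistent.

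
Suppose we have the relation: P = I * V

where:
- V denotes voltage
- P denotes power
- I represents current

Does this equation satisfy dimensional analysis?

Yes

V (voltage) has dimensions [I^-1 L^2 M T^-3].
P (power) has dimensions [L^2 M T^-3].
I (current) has dimensions [I].

Left side: [L^2 M T^-3]
Right side: [L^2 M T^-3]

Both sides have the same dimensions, so the equation is dimensionally consistent.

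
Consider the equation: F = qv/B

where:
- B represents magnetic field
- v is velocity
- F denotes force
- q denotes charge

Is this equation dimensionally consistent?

No

B (magnetic field) has dimensions [I^-1 M T^-2].
v (velocity) has dimensions [L T^-1].
F (force) has dimensions [L M T^-2].
q (charge) has dimensions [I T].

Left side: [L M T^-2]
Right side: [I^2 L M^-1 T^2]

The two sides have different dimensions, so the equation is NOT dimensionally consistent.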